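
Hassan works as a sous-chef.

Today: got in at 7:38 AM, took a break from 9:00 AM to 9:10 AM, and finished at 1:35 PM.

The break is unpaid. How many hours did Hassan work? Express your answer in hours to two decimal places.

Today: 7:38 AM–1:35 PM = 5 h 57 min; less 10 min break → 5 h 47 min

5.78 hours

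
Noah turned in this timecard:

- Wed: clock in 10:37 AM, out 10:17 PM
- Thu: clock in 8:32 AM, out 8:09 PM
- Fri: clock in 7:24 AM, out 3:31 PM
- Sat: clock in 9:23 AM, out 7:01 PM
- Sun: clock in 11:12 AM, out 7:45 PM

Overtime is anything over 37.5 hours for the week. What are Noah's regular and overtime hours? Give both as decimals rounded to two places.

Regular 37.50 hours, overtime 12.08 hours

Wed: 10:37 AM–10:17 PM = 11 h 40 min
Thu: 8:32 AM–8:09 PM = 11 h 37 min
Fri: 7:24 AM–3:31 PM = 8 h 7 min
Sat: 9:23 AM–7:01 PM = 9 h 38 min
Sun: 11:12 AM–7:45 PM = 8 h 33 min
Total worked: 49 h 35 min = 49.58 h.
Threshold 37.5 h → overtime 12 h 5 min, regular 37 h 30 min.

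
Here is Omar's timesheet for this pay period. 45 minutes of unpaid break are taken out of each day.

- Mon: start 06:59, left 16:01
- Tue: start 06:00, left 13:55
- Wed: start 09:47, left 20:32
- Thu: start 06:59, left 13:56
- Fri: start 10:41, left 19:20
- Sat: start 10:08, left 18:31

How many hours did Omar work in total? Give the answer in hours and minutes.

Mon: 06:59–16:01 = 9 h 2 min; less 45 min break → 8 h 17 min
Tue: 06:00–13:55 = 7 h 55 min; less 45 min break → 7 h 10 min
Wed: 09:47–20:32 = 10 h 45 min; less 45 min break → 10 h 0 min
Thu: 06:59–13:56 = 6 h 57 min; less 45 min break → 6 h 12 min
Fri: 10:41–19:20 = 8 h 39 min; less 45 min break → 7 h 54 min
Sat: 10:08–18:31 = 8 h 23 min; less 45 min break → 7 h 38 min
Total: 8 h 17 min + 7 h 10 min + 10 h 0 min + 6 h 12 min + 7 h 54 min + 7 h 38 min = 47 h 11 min.

47 h 11 min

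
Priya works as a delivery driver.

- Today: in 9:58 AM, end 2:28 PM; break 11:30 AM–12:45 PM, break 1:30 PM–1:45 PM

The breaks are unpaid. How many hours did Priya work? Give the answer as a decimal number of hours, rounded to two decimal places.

3.00 hours

Today: 9:58 AM–2:28 PM = 4 h 30 min; less 90 min break → 3 h 0 min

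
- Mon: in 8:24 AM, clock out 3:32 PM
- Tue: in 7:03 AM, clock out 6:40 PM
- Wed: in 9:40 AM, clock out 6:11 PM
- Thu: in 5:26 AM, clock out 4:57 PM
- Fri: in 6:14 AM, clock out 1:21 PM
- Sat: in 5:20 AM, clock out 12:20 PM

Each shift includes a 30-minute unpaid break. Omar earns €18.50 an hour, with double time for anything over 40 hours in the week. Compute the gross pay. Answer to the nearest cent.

Mon: 8:24 AM–3:32 PM = 7 h 8 min; less 30 min break → 6 h 38 min
Tue: 7:03 AM–6:40 PM = 11 h 37 min; less 30 min break → 11 h 7 min
Wed: 9:40 AM–6:11 PM = 8 h 31 min; less 30 min break → 8 h 1 min
Thu: 5:26 AM–4:57 PM = 11 h 31 min; less 30 min break → 11 h 1 min
Fri: 6:14 AM–1:21 PM = 7 h 7 min; less 30 min break → 6 h 37 min
Sat: 5:20 AM–12:20 PM = 7 h 0 min; less 30 min break → 6 h 30 min
Total worked: 49 h 54 min = 2994 min.
Regular 40 h 0 min = 2400 min at €18.50/h; overtime 9 h 54 min = 594 min at €37.00/h.
Pay = (2400 × €18.50 + 594 × €37.00) ÷ 60 = €1106.30.

€1106.30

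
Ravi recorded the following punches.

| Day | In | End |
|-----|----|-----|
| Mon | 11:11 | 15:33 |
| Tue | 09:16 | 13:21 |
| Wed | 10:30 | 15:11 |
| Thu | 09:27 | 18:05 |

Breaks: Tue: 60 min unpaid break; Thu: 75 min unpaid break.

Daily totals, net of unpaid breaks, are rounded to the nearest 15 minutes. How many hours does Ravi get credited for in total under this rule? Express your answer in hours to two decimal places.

19.50 hours

Mon: 11:11–15:33 = 4 h 22 min → rounds to 4 h 15 min
Tue: 09:16–13:21 = 4 h 5 min − 60 min = 3 h 5 min → rounds to 3 h 0 min
Wed: 10:30–15:11 = 4 h 41 min → rounds to 4 h 45 min
Thu: 09:27–18:05 = 8 h 38 min − 75 min = 7 h 23 min → rounds to 7 h 30 min
Total credited: 19 h 30 min.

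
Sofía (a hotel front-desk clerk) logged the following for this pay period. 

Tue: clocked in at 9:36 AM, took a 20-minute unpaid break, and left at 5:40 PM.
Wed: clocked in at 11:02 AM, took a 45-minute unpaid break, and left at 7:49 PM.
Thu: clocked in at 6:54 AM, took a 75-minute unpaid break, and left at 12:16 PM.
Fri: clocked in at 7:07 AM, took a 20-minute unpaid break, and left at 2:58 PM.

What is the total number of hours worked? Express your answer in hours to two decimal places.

Tue: 9:36 AM–5:40 PM = 8 h 4 min; less 20 min break → 7 h 44 min
Wed: 11:02 AM–7:49 PM = 8 h 47 min; less 45 min break → 8 h 2 min
Thu: 6:54 AM–12:16 PM = 5 h 22 min; less 75 min break → 4 h 7 min
Fri: 7:07 AM–2:58 PM = 7 h 51 min; less 20 min break → 7 h 31 min
Total: 7 h 44 min + 8 h 2 min + 4 h 7 min + 7 h 31 min = 27 h 24 min.

27.40 hours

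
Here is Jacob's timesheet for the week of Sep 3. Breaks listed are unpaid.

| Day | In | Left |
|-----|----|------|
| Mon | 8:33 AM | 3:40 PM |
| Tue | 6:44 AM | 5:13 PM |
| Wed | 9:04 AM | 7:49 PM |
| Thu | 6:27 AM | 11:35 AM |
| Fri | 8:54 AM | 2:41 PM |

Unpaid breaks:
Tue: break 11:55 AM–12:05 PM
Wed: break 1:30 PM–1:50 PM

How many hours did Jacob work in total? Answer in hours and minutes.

Mon: 8:33 AM–3:40 PM = 7 h 7 min
Tue: 6:44 AM–5:13 PM = 10 h 29 min; less 10 min break → 10 h 19 min
Wed: 9:04 AM–7:49 PM = 10 h 45 min; less 20 min break → 10 h 25 min
Thu: 6:27 AM–11:35 AM = 5 h 8 min
Fri: 8:54 AM–2:41 PM = 5 h 47 min
Total: 7 h 7 min + 10 h 19 min + 10 h 25 min + 5 h 8 min + 5 h 47 min = 38 h 46 min.

38 h 46 min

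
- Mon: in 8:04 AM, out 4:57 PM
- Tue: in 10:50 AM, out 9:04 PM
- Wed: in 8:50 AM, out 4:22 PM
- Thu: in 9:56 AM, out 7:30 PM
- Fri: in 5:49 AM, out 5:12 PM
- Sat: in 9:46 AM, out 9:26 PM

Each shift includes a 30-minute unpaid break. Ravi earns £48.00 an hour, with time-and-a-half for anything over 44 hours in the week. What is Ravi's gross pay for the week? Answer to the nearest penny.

£2995.20

Mon: 8:04 AM–4:57 PM = 8 h 53 min; less 30 min break → 8 h 23 min
Tue: 10:50 AM–9:04 PM = 10 h 14 min; less 30 min break → 9 h 44 min
Wed: 8:50 AM–4:22 PM = 7 h 32 min; less 30 min break → 7 h 2 min
Thu: 9:56 AM–7:30 PM = 9 h 34 min; less 30 min break → 9 h 4 min
Fri: 5:49 AM–5:12 PM = 11 h 23 min; less 30 min break → 10 h 53 min
Sat: 9:46 AM–9:26 PM = 11 h 40 min; less 30 min break → 11 h 10 min
Total worked: 56 h 16 min = 3376 min.
Regular 44 h 0 min = 2640 min at £48.00/h; overtime 12 h 16 min = 736 min at £72.00/h.
Pay = (2640 × £48.00 + 736 × £72.00) ÷ 60 = £2995.20.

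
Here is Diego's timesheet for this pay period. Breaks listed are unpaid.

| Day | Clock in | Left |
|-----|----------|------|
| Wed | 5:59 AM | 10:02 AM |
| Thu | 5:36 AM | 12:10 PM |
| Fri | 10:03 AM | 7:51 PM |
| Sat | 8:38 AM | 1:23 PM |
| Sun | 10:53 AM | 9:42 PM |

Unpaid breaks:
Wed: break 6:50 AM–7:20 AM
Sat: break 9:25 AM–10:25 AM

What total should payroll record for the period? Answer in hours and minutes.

34 h 29 min

Wed: 5:59 AM–10:02 AM = 4 h 3 min; less 30 min break → 3 h 33 min
Thu: 5:36 AM–12:10 PM = 6 h 34 min
Fri: 10:03 AM–7:51 PM = 9 h 48 min
Sat: 8:38 AM–1:23 PM = 4 h 45 min; less 60 min break → 3 h 45 min
Sun: 10:53 AM–9:42 PM = 10 h 49 min
Total: 3 h 33 min + 6 h 34 min + 9 h 48 min + 3 h 45 min + 10 h 49 min = 34 h 29 min.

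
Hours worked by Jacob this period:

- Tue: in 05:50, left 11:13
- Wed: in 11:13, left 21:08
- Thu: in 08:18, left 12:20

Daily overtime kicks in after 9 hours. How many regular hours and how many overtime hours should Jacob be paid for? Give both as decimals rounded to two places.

Regular 18.42 hours, overtime 0.92 hours

Tue: 05:50–11:13 = 5 h 23 min
Wed: 11:13–21:08 = 9 h 55 min
Thu: 08:18–12:20 = 4 h 2 min
Tue reg 5 h 23 min / OT 0 h 0 min; Wed reg 9 h 0 min / OT 0 h 55 min; Thu reg 4 h 2 min / OT 0 h 0 min.
Totals: regular 18 h 25 min, overtime 0 h 55 min.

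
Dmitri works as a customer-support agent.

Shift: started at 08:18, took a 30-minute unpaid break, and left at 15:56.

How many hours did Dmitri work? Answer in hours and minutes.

Shift: 08:18–15:56 = 7 h 38 min; less 30 min break → 7 h 8 min

7 h 8 min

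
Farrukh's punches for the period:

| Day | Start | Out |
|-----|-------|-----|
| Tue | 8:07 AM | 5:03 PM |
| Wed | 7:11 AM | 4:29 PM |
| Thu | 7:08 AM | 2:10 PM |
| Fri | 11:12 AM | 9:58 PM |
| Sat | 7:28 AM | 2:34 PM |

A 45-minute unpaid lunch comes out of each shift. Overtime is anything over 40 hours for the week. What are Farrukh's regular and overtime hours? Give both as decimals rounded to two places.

Regular 39.38 hours, overtime 0.00 hours

Tue: 8:07 AM–5:03 PM = 8 h 56 min; less 45 min break → 8 h 11 min
Wed: 7:11 AM–4:29 PM = 9 h 18 min; less 45 min break → 8 h 33 min
Thu: 7:08 AM–2:10 PM = 7 h 2 min; less 45 min break → 6 h 17 min
Fri: 11:12 AM–9:58 PM = 10 h 46 min; less 45 min break → 10 h 1 min
Sat: 7:28 AM–2:34 PM = 7 h 6 min; less 45 min break → 6 h 21 min
Total worked: 39 h 23 min = 39.38 h.
Threshold 40 h → overtime 0 h 0 min, regular 39 h 23 min.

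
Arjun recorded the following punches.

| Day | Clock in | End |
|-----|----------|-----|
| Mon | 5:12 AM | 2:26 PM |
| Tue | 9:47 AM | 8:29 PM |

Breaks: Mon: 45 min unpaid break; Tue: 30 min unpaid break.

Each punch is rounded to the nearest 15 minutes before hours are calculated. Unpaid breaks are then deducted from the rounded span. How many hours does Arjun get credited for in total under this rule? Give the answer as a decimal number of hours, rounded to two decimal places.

18.75 hours

Mon: in 5:12 AM→5:15 AM, out 2:26 PM→2:30 PM; 9 h 15 min − 45 min = 8 h 30 min
Tue: in 9:47 AM→9:45 AM, out 8:29 PM→8:30 PM; 10 h 45 min − 30 min = 10 h 15 min
Total credited: 18 h 45 min.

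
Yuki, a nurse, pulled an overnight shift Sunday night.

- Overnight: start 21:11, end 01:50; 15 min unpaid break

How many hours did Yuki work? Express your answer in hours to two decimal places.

4.40 hours

Overnight: 21:11 → midnight = 2 h 49 min; midnight → 01:50 = 1 h 50 min; span 4 h 39 min; less 15 min break → 4 h 24 min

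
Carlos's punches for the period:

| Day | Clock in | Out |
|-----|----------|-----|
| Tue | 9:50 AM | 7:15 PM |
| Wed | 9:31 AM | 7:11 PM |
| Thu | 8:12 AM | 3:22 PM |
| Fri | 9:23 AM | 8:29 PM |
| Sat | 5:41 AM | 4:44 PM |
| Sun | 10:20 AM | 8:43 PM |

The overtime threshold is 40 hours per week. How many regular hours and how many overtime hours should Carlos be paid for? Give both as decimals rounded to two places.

Tue: 9:50 AM–7:15 PM = 9 h 25 min
Wed: 9:31 AM–7:11 PM = 9 h 40 min
Thu: 8:12 AM–3:22 PM = 7 h 10 min
Fri: 9:23 AM–8:29 PM = 11 h 6 min
Sat: 5:41 AM–4:44 PM = 11 h 3 min
Sun: 10:20 AM–8:43 PM = 10 h 23 min
Total worked: 58 h 47 min = 58.78 h.
Threshold 40 h → overtime 18 h 47 min, regular 40 h 0 min.

Regular 40.00 hours, overtime 18.78 hours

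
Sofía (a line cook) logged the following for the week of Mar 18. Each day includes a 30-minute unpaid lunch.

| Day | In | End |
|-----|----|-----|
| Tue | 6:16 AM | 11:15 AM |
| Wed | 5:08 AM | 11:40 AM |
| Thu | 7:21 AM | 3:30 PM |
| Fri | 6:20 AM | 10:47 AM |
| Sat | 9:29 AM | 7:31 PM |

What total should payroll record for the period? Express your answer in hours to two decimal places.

Tue: 6:16 AM–11:15 AM = 4 h 59 min; less 30 min break → 4 h 29 min
Wed: 5:08 AM–11:40 AM = 6 h 32 min; less 30 min break → 6 h 2 min
Thu: 7:21 AM–3:30 PM = 8 h 9 min; less 30 min break → 7 h 39 min
Fri: 6:20 AM–10:47 AM = 4 h 27 min; less 30 min break → 3 h 57 min
Sat: 9:29 AM–7:31 PM = 10 h 2 min; less 30 min break → 9 h 32 min
Total: 4 h 29 min + 6 h 2 min + 7 h 39 min + 3 h 57 min + 9 h 32 min = 31 h 39 min.

31.65 hours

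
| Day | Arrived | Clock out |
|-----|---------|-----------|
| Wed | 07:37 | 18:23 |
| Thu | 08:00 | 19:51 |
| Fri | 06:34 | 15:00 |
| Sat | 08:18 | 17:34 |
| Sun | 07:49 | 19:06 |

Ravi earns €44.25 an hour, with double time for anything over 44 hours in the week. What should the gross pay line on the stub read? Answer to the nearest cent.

€2619.60

Wed: 07:37–18:23 = 10 h 46 min
Thu: 08:00–19:51 = 11 h 51 min
Fri: 06:34–15:00 = 8 h 26 min
Sat: 08:18–17:34 = 9 h 16 min
Sun: 07:49–19:06 = 11 h 17 min
Total worked: 51 h 36 min = 3096 min.
Regular 44 h 0 min = 2640 min at €44.25/h; overtime 7 h 36 min = 456 min at €88.50/h.
Pay = (2640 × €44.25 + 456 × €88.50) ÷ 60 = €2619.60.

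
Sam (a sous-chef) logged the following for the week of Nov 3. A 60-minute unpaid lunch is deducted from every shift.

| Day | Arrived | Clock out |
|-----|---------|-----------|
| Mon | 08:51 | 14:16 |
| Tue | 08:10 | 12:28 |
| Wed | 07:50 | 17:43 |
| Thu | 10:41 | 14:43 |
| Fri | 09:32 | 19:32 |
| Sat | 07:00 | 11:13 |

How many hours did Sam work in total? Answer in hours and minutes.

31 h 51 min

Mon: 08:51–14:16 = 5 h 25 min; less 60 min break → 4 h 25 min
Tue: 08:10–12:28 = 4 h 18 min; less 60 min break → 3 h 18 min
Wed: 07:50–17:43 = 9 h 53 min; less 60 min break → 8 h 53 min
Thu: 10:41–14:43 = 4 h 2 min; less 60 min break → 3 h 2 min
Fri: 09:32–19:32 = 10 h 0 min; less 60 min break → 9 h 0 min
Sat: 07:00–11:13 = 4 h 13 min; less 60 min break → 3 h 13 min
Total: 4 h 25 min + 3 h 18 min + 8 h 53 min + 3 h 2 min + 9 h 0 min + 3 h 13 min = 31 h 51 min.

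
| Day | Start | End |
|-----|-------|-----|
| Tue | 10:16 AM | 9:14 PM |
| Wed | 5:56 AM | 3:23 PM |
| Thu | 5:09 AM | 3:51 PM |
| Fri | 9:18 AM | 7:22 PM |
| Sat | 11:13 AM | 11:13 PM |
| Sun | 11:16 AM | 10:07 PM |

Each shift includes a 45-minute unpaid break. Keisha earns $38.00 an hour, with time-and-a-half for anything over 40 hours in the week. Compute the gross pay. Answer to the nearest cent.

Tue: 10:16 AM–9:14 PM = 10 h 58 min; less 45 min break → 10 h 13 min
Wed: 5:56 AM–3:23 PM = 9 h 27 min; less 45 min break → 8 h 42 min
Thu: 5:09 AM–3:51 PM = 10 h 42 min; less 45 min break → 9 h 57 min
Fri: 9:18 AM–7:22 PM = 10 h 4 min; less 45 min break → 9 h 19 min
Sat: 11:13 AM–11:13 PM = 12 h 0 min; less 45 min break → 11 h 15 min
Sun: 11:16 AM–10:07 PM = 10 h 51 min; less 45 min break → 10 h 6 min
Total worked: 59 h 32 min = 3572 min.
Regular 40 h 0 min = 2400 min at $38.00/h; overtime 19 h 32 min = 1172 min at $57.00/h.
Pay = (2400 × $38.00 + 1172 × $57.00) ÷ 60 = $2633.40.

$2633.40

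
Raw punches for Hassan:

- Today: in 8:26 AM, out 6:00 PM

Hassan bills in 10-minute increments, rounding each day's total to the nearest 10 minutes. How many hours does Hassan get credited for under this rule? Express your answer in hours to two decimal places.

9.50 hours

Today: 8:26 AM–6:00 PM = 9 h 34 min → rounds to 9 h 30 min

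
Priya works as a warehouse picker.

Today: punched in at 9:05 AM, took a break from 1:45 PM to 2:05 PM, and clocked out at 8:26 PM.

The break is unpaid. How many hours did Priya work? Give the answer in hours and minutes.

Today: 9:05 AM–8:26 PM = 11 h 21 min; less 20 min break → 11 h 1 min

11 h 1 min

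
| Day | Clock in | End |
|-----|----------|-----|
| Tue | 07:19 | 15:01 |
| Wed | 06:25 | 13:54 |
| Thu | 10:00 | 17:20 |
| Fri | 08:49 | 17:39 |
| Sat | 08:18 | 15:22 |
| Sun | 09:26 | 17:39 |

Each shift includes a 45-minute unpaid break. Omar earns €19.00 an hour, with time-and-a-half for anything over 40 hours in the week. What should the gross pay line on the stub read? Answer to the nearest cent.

€820.80

Tue: 07:19–15:01 = 7 h 42 min; less 45 min break → 6 h 57 min
Wed: 06:25–13:54 = 7 h 29 min; less 45 min break → 6 h 44 min
Thu: 10:00–17:20 = 7 h 20 min; less 45 min break → 6 h 35 min
Fri: 08:49–17:39 = 8 h 50 min; less 45 min break → 8 h 5 min
Sat: 08:18–15:22 = 7 h 4 min; less 45 min break → 6 h 19 min
Sun: 09:26–17:39 = 8 h 13 min; less 45 min break → 7 h 28 min
Total worked: 42 h 8 min = 2528 min.
Regular 40 h 0 min = 2400 min at €19.00/h; overtime 2 h 8 min = 128 min at €28.50/h.
Pay = (2400 × €19.00 + 128 × €28.50) ÷ 60 = €820.80.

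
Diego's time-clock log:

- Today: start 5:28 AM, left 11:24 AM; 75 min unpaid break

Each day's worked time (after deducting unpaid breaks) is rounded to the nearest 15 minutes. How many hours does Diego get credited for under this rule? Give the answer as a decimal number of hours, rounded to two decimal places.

4.75 hours

Today: 5:28 AM–11:24 AM = 5 h 56 min − 75 min = 4 h 41 min → rounds to 4 h 45 min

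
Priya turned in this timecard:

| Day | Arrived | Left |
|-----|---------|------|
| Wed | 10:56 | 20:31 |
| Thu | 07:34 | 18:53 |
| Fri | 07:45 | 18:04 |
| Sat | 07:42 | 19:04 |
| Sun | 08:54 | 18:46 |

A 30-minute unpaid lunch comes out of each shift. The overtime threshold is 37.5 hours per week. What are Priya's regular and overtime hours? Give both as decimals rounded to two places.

Regular 37.50 hours, overtime 12.45 hours

Wed: 10:56–20:31 = 9 h 35 min; less 30 min break → 9 h 5 min
Thu: 07:34–18:53 = 11 h 19 min; less 30 min break → 10 h 49 min
Fri: 07:45–18:04 = 10 h 19 min; less 30 min break → 9 h 49 min
Sat: 07:42–19:04 = 11 h 22 min; less 30 min break → 10 h 52 min
Sun: 08:54–18:46 = 9 h 52 min; less 30 min break → 9 h 22 min
Total worked: 49 h 57 min = 49.95 h.
Threshold 37.5 h → overtime 12 h 27 min, regular 37 h 30 min.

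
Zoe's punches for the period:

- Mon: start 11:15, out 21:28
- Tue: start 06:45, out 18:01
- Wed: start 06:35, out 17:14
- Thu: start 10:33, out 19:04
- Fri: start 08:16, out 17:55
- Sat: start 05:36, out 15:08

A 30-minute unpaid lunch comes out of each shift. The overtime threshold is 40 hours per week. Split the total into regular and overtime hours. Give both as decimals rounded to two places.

Regular 40.00 hours, overtime 16.83 hours

Mon: 11:15–21:28 = 10 h 13 min; less 30 min break → 9 h 43 min
Tue: 06:45–18:01 = 11 h 16 min; less 30 min break → 10 h 46 min
Wed: 06:35–17:14 = 10 h 39 min; less 30 min break → 10 h 9 min
Thu: 10:33–19:04 = 8 h 31 min; less 30 min break → 8 h 1 min
Fri: 08:16–17:55 = 9 h 39 min; less 30 min break → 9 h 9 min
Sat: 05:36–15:08 = 9 h 32 min; less 30 min break → 9 h 2 min
Total worked: 56 h 50 min = 56.83 h.
Threshold 40 h → overtime 16 h 50 min, regular 40 h 0 min.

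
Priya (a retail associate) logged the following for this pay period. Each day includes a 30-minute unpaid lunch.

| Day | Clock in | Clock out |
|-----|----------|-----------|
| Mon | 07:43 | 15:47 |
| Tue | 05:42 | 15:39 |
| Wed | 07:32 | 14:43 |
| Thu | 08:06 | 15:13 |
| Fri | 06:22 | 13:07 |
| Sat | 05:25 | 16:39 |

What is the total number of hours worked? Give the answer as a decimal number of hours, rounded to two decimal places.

Mon: 07:43–15:47 = 8 h 4 min; less 30 min break → 7 h 34 min
Tue: 05:42–15:39 = 9 h 57 min; less 30 min break → 9 h 27 min
Wed: 07:32–14:43 = 7 h 11 min; less 30 min break → 6 h 41 min
Thu: 08:06–15:13 = 7 h 7 min; less 30 min break → 6 h 37 min
Fri: 06:22–13:07 = 6 h 45 min; less 30 min break → 6 h 15 min
Sat: 05:25–16:39 = 11 h 14 min; less 30 min break → 10 h 44 min
Total: 7 h 34 min + 9 h 27 min + 6 h 41 min + 6 h 37 min + 6 h 15 min + 10 h 44 min = 47 h 18 min.

47.30 hours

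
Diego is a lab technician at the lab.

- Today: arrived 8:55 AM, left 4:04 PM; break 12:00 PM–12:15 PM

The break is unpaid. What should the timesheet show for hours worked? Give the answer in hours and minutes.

Today: 8:55 AM–4:04 PM = 7 h 9 min; less 15 min break → 6 h 54 min

6 h 54 min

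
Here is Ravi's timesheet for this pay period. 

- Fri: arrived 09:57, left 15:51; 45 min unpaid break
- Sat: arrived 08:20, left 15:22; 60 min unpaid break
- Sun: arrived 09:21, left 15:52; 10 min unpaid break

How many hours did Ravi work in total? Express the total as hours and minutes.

Fri: 09:57–15:51 = 5 h 54 min; less 45 min break → 5 h 9 min
Sat: 08:20–15:22 = 7 h 2 min; less 60 min break → 6 h 2 min
Sun: 09:21–15:52 = 6 h 31 min; less 10 min break → 6 h 21 min
Total: 5 h 9 min + 6 h 2 min + 6 h 21 min = 17 h 32 min.

17 h 32 min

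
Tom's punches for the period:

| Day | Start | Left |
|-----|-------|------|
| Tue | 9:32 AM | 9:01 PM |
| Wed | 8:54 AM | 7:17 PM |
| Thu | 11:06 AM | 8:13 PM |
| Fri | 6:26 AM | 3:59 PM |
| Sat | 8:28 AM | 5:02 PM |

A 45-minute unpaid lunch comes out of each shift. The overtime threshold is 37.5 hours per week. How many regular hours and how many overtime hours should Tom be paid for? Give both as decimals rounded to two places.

Tue: 9:32 AM–9:01 PM = 11 h 29 min; less 45 min break → 10 h 44 min
Wed: 8:54 AM–7:17 PM = 10 h 23 min; less 45 min break → 9 h 38 min
Thu: 11:06 AM–8:13 PM = 9 h 7 min; less 45 min break → 8 h 22 min
Fri: 6:26 AM–3:59 PM = 9 h 33 min; less 45 min break → 8 h 48 min
Sat: 8:28 AM–5:02 PM = 8 h 34 min; less 45 min break → 7 h 49 min
Total worked: 45 h 21 min = 45.35 h.
Threshold 37.5 h → overtime 7 h 51 min, regular 37 h 30 min.

Regular 37.50 hours, overtime 7.85 hours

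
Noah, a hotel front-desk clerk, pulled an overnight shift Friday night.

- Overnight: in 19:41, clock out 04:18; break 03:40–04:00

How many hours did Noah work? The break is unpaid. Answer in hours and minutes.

8 h 17 min

Overnight: 19:41 → midnight = 4 h 19 min; midnight → 04:18 = 4 h 18 min; span 8 h 37 min; less 20 min break → 8 h 17 min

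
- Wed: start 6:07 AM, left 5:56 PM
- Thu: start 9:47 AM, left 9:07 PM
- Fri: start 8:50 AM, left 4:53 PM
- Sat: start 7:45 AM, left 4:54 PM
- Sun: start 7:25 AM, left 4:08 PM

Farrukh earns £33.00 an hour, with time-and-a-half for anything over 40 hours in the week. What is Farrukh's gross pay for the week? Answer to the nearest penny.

£1768.80

Wed: 6:07 AM–5:56 PM = 11 h 49 min
Thu: 9:47 AM–9:07 PM = 11 h 20 min
Fri: 8:50 AM–4:53 PM = 8 h 3 min
Sat: 7:45 AM–4:54 PM = 9 h 9 min
Sun: 7:25 AM–4:08 PM = 8 h 43 min
Total worked: 49 h 4 min = 2944 min.
Regular 40 h 0 min = 2400 min at £33.00/h; overtime 9 h 4 min = 544 min at £49.50/h.
Pay = (2400 × £33.00 + 544 × £49.50) ÷ 60 = £1768.80.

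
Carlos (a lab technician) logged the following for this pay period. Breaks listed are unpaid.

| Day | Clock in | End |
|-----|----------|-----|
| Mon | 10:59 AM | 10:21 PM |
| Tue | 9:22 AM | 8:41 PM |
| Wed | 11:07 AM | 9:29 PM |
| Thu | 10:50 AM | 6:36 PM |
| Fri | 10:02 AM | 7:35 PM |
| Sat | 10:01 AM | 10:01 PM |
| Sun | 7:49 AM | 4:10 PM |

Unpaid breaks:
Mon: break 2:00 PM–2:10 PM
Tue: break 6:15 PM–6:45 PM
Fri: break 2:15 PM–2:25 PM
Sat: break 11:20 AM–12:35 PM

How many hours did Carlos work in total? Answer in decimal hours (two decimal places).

Mon: 10:59 AM–10:21 PM = 11 h 22 min; less 10 min break → 11 h 12 min
Tue: 9:22 AM–8:41 PM = 11 h 19 min; less 30 min break → 10 h 49 min
Wed: 11:07 AM–9:29 PM = 10 h 22 min
Thu: 10:50 AM–6:36 PM = 7 h 46 min
Fri: 10:02 AM–7:35 PM = 9 h 33 min; less 10 min break → 9 h 23 min
Sat: 10:01 AM–10:01 PM = 12 h 0 min; less 75 min break → 10 h 45 min
Sun: 7:49 AM–4:10 PM = 8 h 21 min
Total: 11 h 12 min + 10 h 49 min + 10 h 22 min + 7 h 46 min + 9 h 23 min + 10 h 45 min + 8 h 21 min = 68 h 38 min.

68.63 hours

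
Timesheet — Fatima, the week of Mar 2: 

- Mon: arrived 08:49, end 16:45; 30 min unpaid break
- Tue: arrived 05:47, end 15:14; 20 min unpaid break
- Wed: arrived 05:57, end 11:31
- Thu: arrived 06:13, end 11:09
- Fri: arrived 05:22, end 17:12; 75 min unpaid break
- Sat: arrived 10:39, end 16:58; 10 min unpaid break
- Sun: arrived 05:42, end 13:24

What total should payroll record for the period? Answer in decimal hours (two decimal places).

51.48 hours

Mon: 08:49–16:45 = 7 h 56 min; less 30 min break → 7 h 26 min
Tue: 05:47–15:14 = 9 h 27 min; less 20 min break → 9 h 7 min
Wed: 05:57–11:31 = 5 h 34 min
Thu: 06:13–11:09 = 4 h 56 min
Fri: 05:22–17:12 = 11 h 50 min; less 75 min break → 10 h 35 min
Sat: 10:39–16:58 = 6 h 19 min; less 10 min break → 6 h 9 min
Sun: 05:42–13:24 = 7 h 42 min
Total: 7 h 26 min + 9 h 7 min + 5 h 34 min + 4 h 56 min + 10 h 35 min + 6 h 9 min + 7 h 42 min = 51 h 29 min.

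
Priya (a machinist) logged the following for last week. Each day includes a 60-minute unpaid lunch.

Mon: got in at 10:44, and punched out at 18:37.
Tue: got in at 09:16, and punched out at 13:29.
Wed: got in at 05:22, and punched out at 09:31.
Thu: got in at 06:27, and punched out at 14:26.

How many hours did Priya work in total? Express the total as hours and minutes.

Mon: 10:44–18:37 = 7 h 53 min; less 60 min break → 6 h 53 min
Tue: 09:16–13:29 = 4 h 13 min; less 60 min break → 3 h 13 min
Wed: 05:22–09:31 = 4 h 9 min; less 60 min break → 3 h 9 min
Thu: 06:27–14:26 = 7 h 59 min; less 60 min break → 6 h 59 min
Total: 6 h 53 min + 3 h 13 min + 3 h 9 min + 6 h 59 min = 20 h 14 min.

20 h 14 min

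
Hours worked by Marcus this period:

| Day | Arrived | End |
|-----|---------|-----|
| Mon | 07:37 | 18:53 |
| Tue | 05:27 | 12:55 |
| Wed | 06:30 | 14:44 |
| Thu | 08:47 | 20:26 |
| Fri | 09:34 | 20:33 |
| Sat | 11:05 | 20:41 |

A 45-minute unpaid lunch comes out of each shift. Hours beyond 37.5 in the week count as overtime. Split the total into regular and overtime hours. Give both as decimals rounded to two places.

Mon: 07:37–18:53 = 11 h 16 min; less 45 min break → 10 h 31 min
Tue: 05:27–12:55 = 7 h 28 min; less 45 min break → 6 h 43 min
Wed: 06:30–14:44 = 8 h 14 min; less 45 min break → 7 h 29 min
Thu: 08:47–20:26 = 11 h 39 min; less 45 min break → 10 h 54 min
Fri: 09:34–20:33 = 10 h 59 min; less 45 min break → 10 h 14 min
Sat: 11:05–20:41 = 9 h 36 min; less 45 min break → 8 h 51 min
Total worked: 54 h 42 min = 54.70 h.
Threshold 37.5 h → overtime 17 h 12 min, regular 37 h 30 min.

Regular 37.50 hours, overtime 17.20 hours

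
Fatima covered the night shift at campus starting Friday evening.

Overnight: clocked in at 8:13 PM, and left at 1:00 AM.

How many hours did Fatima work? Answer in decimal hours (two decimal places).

Overnight: 8:13 PM → midnight = 3 h 47 min; midnight → 1:00 AM = 1 h 0 min; span 4 h 47 min

4.78 hours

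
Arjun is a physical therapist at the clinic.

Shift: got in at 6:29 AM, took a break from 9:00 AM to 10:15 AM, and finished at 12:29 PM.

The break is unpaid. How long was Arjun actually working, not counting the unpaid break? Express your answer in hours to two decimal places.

Shift: 6:29 AM–12:29 PM = 6 h 0 min; less 75 min break → 4 h 45 min

4.75 hours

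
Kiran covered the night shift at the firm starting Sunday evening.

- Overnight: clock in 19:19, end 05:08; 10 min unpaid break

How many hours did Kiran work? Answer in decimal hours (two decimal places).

9.65 hours

Overnight: 19:19 → midnight = 4 h 41 min; midnight → 05:08 = 5 h 8 min; span 9 h 49 min; less 10 min break → 9 h 39 min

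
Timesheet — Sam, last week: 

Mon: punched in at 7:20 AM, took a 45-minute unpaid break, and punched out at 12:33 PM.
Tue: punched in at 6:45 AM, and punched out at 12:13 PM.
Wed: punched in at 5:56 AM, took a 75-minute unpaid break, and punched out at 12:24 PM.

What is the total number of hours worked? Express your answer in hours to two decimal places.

15.15 hours

Mon: 7:20 AM–12:33 PM = 5 h 13 min; less 45 min break → 4 h 28 min
Tue: 6:45 AM–12:13 PM = 5 h 28 min
Wed: 5:56 AM–12:24 PM = 6 h 28 min; less 75 min break → 5 h 13 min
Total: 4 h 28 min + 5 h 28 min + 5 h 13 min = 15 h 9 min.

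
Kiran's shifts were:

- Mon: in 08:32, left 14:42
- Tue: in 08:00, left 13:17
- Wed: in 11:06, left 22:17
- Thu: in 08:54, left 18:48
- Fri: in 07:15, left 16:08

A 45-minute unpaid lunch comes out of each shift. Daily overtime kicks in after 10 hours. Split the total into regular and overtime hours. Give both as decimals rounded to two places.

Regular 37.23 hours, overtime 0.43 hours

Mon: 08:32–14:42 = 6 h 10 min; less 45 min break → 5 h 25 min
Tue: 08:00–13:17 = 5 h 17 min; less 45 min break → 4 h 32 min
Wed: 11:06–22:17 = 11 h 11 min; less 45 min break → 10 h 26 min
Thu: 08:54–18:48 = 9 h 54 min; less 45 min break → 9 h 9 min
Fri: 07:15–16:08 = 8 h 53 min; less 45 min break → 8 h 8 min
Mon reg 5 h 25 min / OT 0 h 0 min; Tue reg 4 h 32 min / OT 0 h 0 min; Wed reg 10 h 0 min / OT 0 h 26 min; Thu reg 9 h 9 min / OT 0 h 0 min; Fri reg 8 h 8 min / OT 0 h 0 min.
Totals: regular 37 h 14 min, overtime 0 h 26 min.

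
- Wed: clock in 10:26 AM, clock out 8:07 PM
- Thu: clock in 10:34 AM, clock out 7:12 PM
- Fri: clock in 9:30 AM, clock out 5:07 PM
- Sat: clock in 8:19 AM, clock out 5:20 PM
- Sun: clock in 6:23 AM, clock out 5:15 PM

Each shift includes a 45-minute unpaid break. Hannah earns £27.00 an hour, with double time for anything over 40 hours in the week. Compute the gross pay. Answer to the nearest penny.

£1191.60

Wed: 10:26 AM–8:07 PM = 9 h 41 min; less 45 min break → 8 h 56 min
Thu: 10:34 AM–7:12 PM = 8 h 38 min; less 45 min break → 7 h 53 min
Fri: 9:30 AM–5:07 PM = 7 h 37 min; less 45 min break → 6 h 52 min
Sat: 8:19 AM–5:20 PM = 9 h 1 min; less 45 min break → 8 h 16 min
Sun: 6:23 AM–5:15 PM = 10 h 52 min; less 45 min break → 10 h 7 min
Total worked: 42 h 4 min = 2524 min.
Regular 40 h 0 min = 2400 min at £27.00/h; overtime 2 h 4 min = 124 min at £54.00/h.
Pay = (2400 × £27.00 + 124 × £54.00) ÷ 60 = £1191.60.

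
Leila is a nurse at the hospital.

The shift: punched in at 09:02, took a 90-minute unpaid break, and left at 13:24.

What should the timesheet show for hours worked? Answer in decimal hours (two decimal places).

2.87 hours

The shift: 09:02–13:24 = 4 h 22 min; less 90 min break → 2 h 52 min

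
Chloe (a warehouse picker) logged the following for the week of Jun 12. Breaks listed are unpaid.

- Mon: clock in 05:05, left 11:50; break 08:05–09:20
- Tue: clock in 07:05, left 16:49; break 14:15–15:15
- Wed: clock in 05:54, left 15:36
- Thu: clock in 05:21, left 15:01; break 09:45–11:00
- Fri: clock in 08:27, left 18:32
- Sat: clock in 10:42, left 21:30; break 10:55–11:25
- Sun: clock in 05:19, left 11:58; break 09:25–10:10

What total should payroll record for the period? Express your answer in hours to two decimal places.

Mon: 05:05–11:50 = 6 h 45 min; less 75 min break → 5 h 30 min
Tue: 07:05–16:49 = 9 h 44 min; less 60 min break → 8 h 44 min
Wed: 05:54–15:36 = 9 h 42 min
Thu: 05:21–15:01 = 9 h 40 min; less 75 min break → 8 h 25 min
Fri: 08:27–18:32 = 10 h 5 min
Sat: 10:42–21:30 = 10 h 48 min; less 30 min break → 10 h 18 min
Sun: 05:19–11:58 = 6 h 39 min; less 45 min break → 5 h 54 min
Total: 5 h 30 min + 8 h 44 min + 9 h 42 min + 8 h 25 min + 10 h 5 min + 10 h 18 min + 5 h 54 min = 58 h 38 min.

58.63 hours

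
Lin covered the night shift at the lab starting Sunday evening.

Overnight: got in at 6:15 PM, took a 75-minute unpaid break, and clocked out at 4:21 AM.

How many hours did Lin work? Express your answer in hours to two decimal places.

Overnight: 6:15 PM → midnight = 5 h 45 min; midnight → 4:21 AM = 4 h 21 min; span 10 h 6 min; less 75 min break → 8 h 51 min

8.85 hours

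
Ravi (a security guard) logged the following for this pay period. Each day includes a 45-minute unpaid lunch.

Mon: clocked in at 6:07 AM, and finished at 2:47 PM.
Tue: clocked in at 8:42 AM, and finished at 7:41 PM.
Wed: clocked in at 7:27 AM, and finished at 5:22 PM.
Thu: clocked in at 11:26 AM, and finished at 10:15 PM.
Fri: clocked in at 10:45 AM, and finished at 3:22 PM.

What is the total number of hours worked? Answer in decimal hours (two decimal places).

41.25 hours

Mon: 6:07 AM–2:47 PM = 8 h 40 min; less 45 min break → 7 h 55 min
Tue: 8:42 AM–7:41 PM = 10 h 59 min; less 45 min break → 10 h 14 min
Wed: 7:27 AM–5:22 PM = 9 h 55 min; less 45 min break → 9 h 10 min
Thu: 11:26 AM–10:15 PM = 10 h 49 min; less 45 min break → 10 h 4 min
Fri: 10:45 AM–3:22 PM = 4 h 37 min; less 45 min break → 3 h 52 min
Total: 7 h 55 min + 10 h 14 min + 9 h 10 min + 10 h 4 min + 3 h 52 min = 41 h 15 min.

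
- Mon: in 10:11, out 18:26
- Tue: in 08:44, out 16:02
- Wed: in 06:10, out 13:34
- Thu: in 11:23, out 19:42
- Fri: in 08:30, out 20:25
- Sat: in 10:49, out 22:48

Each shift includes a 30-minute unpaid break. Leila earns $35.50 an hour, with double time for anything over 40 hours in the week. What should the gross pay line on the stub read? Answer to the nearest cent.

$2283.83

Mon: 10:11–18:26 = 8 h 15 min; less 30 min break → 7 h 45 min
Tue: 08:44–16:02 = 7 h 18 min; less 30 min break → 6 h 48 min
Wed: 06:10–13:34 = 7 h 24 min; less 30 min break → 6 h 54 min
Thu: 11:23–19:42 = 8 h 19 min; less 30 min break → 7 h 49 min
Fri: 08:30–20:25 = 11 h 55 min; less 30 min break → 11 h 25 min
Sat: 10:49–22:48 = 11 h 59 min; less 30 min break → 11 h 29 min
Total worked: 52 h 10 min = 3130 min.
Regular 40 h 0 min = 2400 min at $35.50/h; overtime 12 h 10 min = 730 min at $71.00/h.
Pay = (2400 × $35.50 + 730 × $71.00) ÷ 60 = $2283.83.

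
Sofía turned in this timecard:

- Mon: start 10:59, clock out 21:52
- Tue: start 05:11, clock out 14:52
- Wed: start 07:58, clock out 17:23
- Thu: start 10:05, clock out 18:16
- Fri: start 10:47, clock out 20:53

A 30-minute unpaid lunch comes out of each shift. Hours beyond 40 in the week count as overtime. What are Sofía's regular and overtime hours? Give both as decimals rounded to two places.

Regular 40.00 hours, overtime 5.77 hours

Mon: 10:59–21:52 = 10 h 53 min; less 30 min break → 10 h 23 min
Tue: 05:11–14:52 = 9 h 41 min; less 30 min break → 9 h 11 min
Wed: 07:58–17:23 = 9 h 25 min; less 30 min break → 8 h 55 min
Thu: 10:05–18:16 = 8 h 11 min; less 30 min break → 7 h 41 min
Fri: 10:47–20:53 = 10 h 6 min; less 30 min break → 9 h 36 min
Total worked: 45 h 46 min = 45.77 h.
Threshold 40 h → overtime 5 h 46 min, regular 40 h 0 min.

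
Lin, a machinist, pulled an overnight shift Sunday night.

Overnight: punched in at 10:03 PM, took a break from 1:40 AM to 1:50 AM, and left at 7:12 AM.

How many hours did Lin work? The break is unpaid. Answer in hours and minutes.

Overnight: 10:03 PM → midnight = 1 h 57 min; midnight → 7:12 AM = 7 h 12 min; span 9 h 9 min; less 10 min break → 8 h 59 min

8 h 59 min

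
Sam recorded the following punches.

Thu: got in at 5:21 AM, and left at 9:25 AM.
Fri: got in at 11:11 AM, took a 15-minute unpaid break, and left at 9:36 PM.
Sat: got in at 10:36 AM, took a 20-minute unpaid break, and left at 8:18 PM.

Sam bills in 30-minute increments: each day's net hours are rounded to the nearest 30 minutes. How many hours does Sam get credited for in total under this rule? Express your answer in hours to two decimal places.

Thu: 5:21 AM–9:25 AM = 4 h 4 min → rounds to 4 h 0 min
Fri: 11:11 AM–9:36 PM = 10 h 25 min − 15 min = 10 h 10 min → rounds to 10 h 0 min
Sat: 10:36 AM–8:18 PM = 9 h 42 min − 20 min = 9 h 22 min → rounds to 9 h 30 min
Total credited: 23 h 30 min.

23.50 hours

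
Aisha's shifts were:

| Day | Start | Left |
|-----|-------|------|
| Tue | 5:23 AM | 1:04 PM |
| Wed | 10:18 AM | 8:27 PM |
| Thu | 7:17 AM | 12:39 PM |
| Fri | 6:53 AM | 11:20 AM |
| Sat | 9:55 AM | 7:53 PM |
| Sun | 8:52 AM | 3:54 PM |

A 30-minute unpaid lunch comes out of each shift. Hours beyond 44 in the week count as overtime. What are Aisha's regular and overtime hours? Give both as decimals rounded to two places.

Tue: 5:23 AM–1:04 PM = 7 h 41 min; less 30 min break → 7 h 11 min
Wed: 10:18 AM–8:27 PM = 10 h 9 min; less 30 min break → 9 h 39 min
Thu: 7:17 AM–12:39 PM = 5 h 22 min; less 30 min break → 4 h 52 min
Fri: 6:53 AM–11:20 AM = 4 h 27 min; less 30 min break → 3 h 57 min
Sat: 9:55 AM–7:53 PM = 9 h 58 min; less 30 min break → 9 h 28 min
Sun: 8:52 AM–3:54 PM = 7 h 2 min; less 30 min break → 6 h 32 min
Total worked: 41 h 39 min = 41.65 h.
Threshold 44 h → overtime 0 h 0 min, regular 41 h 39 min.

Regular 41.65 hours, overtime 0.00 hours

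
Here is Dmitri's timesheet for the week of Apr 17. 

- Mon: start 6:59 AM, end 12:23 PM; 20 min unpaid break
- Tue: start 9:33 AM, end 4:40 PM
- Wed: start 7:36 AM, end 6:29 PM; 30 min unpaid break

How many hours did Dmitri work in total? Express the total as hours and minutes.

Mon: 6:59 AM–12:23 PM = 5 h 24 min; less 20 min break → 5 h 4 min
Tue: 9:33 AM–4:40 PM = 7 h 7 min
Wed: 7:36 AM–6:29 PM = 10 h 53 min; less 30 min break → 10 h 23 min
Total: 5 h 4 min + 7 h 7 min + 10 h 23 min = 22 h 34 min.

22 h 34 min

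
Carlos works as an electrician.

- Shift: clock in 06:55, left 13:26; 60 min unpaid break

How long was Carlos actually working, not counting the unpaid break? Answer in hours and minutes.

Shift: 06:55–13:26 = 6 h 31 min; less 60 min break → 5 h 31 min

5 h 31 min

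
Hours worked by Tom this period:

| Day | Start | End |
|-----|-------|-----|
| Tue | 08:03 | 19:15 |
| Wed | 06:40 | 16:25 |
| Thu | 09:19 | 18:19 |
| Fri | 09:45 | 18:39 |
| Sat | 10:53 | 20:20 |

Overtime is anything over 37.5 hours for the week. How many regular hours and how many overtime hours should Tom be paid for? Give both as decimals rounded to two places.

Tue: 08:03–19:15 = 11 h 12 min
Wed: 06:40–16:25 = 9 h 45 min
Thu: 09:19–18:19 = 9 h 0 min
Fri: 09:45–18:39 = 8 h 54 min
Sat: 10:53–20:20 = 9 h 27 min
Total worked: 48 h 18 min = 48.30 h.
Threshold 37.5 h → overtime 10 h 48 min, regular 37 h 30 min.

Regular 37.50 hours, overtime 10.80 hours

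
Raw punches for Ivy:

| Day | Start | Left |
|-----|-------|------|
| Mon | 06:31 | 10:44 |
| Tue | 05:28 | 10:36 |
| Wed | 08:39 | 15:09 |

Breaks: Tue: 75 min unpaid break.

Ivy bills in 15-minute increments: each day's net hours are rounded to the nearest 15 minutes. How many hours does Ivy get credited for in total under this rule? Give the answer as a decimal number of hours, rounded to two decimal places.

14.75 hours

Mon: 06:31–10:44 = 4 h 13 min → rounds to 4 h 15 min
Tue: 05:28–10:36 = 5 h 8 min − 75 min = 3 h 53 min → rounds to 4 h 0 min
Wed: 08:39–15:09 = 6 h 30 min → rounds to 6 h 30 min
Total credited: 14 h 45 min.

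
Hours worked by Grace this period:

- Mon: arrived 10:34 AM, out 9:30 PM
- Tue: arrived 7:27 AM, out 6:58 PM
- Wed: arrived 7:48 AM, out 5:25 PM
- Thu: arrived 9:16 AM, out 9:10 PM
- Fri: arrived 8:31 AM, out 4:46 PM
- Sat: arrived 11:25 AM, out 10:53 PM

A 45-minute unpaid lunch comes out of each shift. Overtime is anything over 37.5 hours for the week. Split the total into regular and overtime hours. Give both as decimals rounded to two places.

Regular 37.50 hours, overtime 21.68 hours

Mon: 10:34 AM–9:30 PM = 10 h 56 min; less 45 min break → 10 h 11 min
Tue: 7:27 AM–6:58 PM = 11 h 31 min; less 45 min break → 10 h 46 min
Wed: 7:48 AM–5:25 PM = 9 h 37 min; less 45 min break → 8 h 52 min
Thu: 9:16 AM–9:10 PM = 11 h 54 min; less 45 min break → 11 h 9 min
Fri: 8:31 AM–4:46 PM = 8 h 15 min; less 45 min break → 7 h 30 min
Sat: 11:25 AM–10:53 PM = 11 h 28 min; less 45 min break → 10 h 43 min
Total worked: 59 h 11 min = 59.18 h.
Threshold 37.5 h → overtime 21 h 41 min, regular 37 h 30 min.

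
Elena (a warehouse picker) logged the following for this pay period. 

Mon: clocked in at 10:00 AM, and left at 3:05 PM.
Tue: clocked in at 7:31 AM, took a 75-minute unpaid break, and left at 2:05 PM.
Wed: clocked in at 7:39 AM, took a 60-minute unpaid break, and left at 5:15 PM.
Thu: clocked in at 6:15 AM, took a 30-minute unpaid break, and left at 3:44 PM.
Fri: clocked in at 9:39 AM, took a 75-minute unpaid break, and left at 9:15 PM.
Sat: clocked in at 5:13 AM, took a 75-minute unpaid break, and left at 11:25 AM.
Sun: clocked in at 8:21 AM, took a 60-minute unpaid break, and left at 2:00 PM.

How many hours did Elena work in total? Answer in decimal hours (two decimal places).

47.93 hours

Mon: 10:00 AM–3:05 PM = 5 h 5 min
Tue: 7:31 AM–2:05 PM = 6 h 34 min; less 75 min break → 5 h 19 min
Wed: 7:39 AM–5:15 PM = 9 h 36 min; less 60 min break → 8 h 36 min
Thu: 6:15 AM–3:44 PM = 9 h 29 min; less 30 min break → 8 h 59 min
Fri: 9:39 AM–9:15 PM = 11 h 36 min; less 75 min break → 10 h 21 min
Sat: 5:13 AM–11:25 AM = 6 h 12 min; less 75 min break → 4 h 57 min
Sun: 8:21 AM–2:00 PM = 5 h 39 min; less 60 min break → 4 h 39 min
Total: 5 h 5 min + 5 h 19 min + 8 h 36 min + 8 h 59 min + 10 h 21 min + 4 h 57 min + 4 h 39 min = 47 h 56 min.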